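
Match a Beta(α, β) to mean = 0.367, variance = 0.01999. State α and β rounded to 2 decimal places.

Write ν = α+β; then α = μν and Var = μ(1−μ)/(ν+1).
ν = μ(1−μ)/Var − 1 = 0.232311/0.01999 − 1 = 10.6214.
α = 0.367·10.6214 = 3.90, β = 0.633·10.6214 = 6.72.

α = 3.90, β = 6.72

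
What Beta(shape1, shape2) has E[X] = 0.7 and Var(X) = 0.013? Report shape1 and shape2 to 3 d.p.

shape1 = 10.608, shape2 = 4.546

Write ν = shape1+shape2; then shape1 = μν and Var = μ(1−μ)/(ν+1).
ν = μ(1−μ)/Var − 1 = 0.21/0.013 − 1 = 15.1538.
shape1 = 0.7·15.1538 = 10.608, shape2 = 0.3·15.1538 = 4.546.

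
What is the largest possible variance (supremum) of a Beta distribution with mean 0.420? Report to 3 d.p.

0.244

For fixed mean μ the Beta variance is μ(1−μ)/(α+β+1), increasing as α+β decreases.
Its least upper bound (not attained) is μ(1−μ) = 0.420·0.580 = 0.244.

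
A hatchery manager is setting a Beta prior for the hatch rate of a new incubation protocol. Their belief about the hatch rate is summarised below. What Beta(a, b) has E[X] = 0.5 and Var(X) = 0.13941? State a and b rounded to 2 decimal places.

By moment matching, a+b = μ(1−μ)/σ² − 1 = (0.5·0.5)/0.13941 − 1 = 1.7933 − 1 = 0.7933.
Since a/(a+b) = μ, a = 0.5·0.7933 = 0.40 and b = 0.5·0.7933 = 0.40.

a = 0.40, b = 0.40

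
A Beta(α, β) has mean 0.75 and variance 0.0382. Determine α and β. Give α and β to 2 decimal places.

By moment matching, α+β = μ(1−μ)/σ² − 1 = (0.75·0.25)/0.0382 − 1 = 4.9084 − 1 = 3.9084.
Since α/(α+β) = μ, α = 0.75·3.9084 = 2.93 and β = 0.25·3.9084 = 0.98.

α = 2.93, β = 0.98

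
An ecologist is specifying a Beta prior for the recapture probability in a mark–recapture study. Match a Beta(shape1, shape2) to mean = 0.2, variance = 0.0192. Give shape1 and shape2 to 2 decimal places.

Write ν = shape1+shape2; then shape1 = μν and Var = μ(1−μ)/(ν+1).
ν = μ(1−μ)/Var − 1 = 0.16/0.0192 − 1 = 7.3333.
shape1 = 0.2·7.3333 = 1.47, shape2 = 0.8·7.3333 = 5.87.

shape1 = 1.47, shape2 = 5.87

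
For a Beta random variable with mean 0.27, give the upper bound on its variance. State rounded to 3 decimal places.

0.197

Var = μ(1−μ)/(α+β+1), which approaches μ(1−μ) as α+β → 0.
So the supremum is μ(1−μ) = 0.27×0.73 = 0.197.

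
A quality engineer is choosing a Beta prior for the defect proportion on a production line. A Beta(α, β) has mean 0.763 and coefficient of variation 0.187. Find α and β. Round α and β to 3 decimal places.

α = 6.014, β = 1.868

σ = CV·μ = 0.187×0.763 = 0.14268, so σ² = 0.020358.
s+1 = μ(1−μ)/σ² = 0.180831/0.020358 = 8.8826, so s = α+β = 7.8826.
α = μs = 6.014, β = (1−μ)s = 1.868.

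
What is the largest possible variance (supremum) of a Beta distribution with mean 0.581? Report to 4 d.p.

For fixed mean μ the Beta variance is μ(1−μ)/(α+β+1), increasing as α+β decreases.
Its least upper bound (not attained) is μ(1−μ) = 0.581·0.419 = 0.2434.

0.2434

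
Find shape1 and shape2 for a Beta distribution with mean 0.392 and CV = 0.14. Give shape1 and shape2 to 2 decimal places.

σ = CV·μ = 0.14×0.392 = 0.05488, so σ² = 0.003012.
s+1 = μ(1−μ)/σ² = 0.238336/0.003012 = 79.1337, so s = shape1+shape2 = 78.1337.
shape1 = μs = 30.63, shape2 = (1−μ)s = 47.51.

shape1 = 30.63, shape2 = 47.51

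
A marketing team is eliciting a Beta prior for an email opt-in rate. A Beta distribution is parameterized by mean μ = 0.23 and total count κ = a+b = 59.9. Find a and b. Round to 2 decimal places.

a = μκ = 0.23×59.9 = 13.78 and b = (1−μ)κ = 0.77×59.9 = 46.12.

a = 13.78, b = 46.12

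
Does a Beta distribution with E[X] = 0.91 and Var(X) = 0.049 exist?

Yes

A Beta with mean μ has variance μ(1−μ)/(α+β+1) < μ(1−μ).
Here μ(1−μ) = 0.91×0.09 = 0.0819, and 0.049 < 0.0819.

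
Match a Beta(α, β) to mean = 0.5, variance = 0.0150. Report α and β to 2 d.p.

Write ν = α+β; then α = μν and Var = μ(1−μ)/(ν+1).
ν = μ(1−μ)/Var − 1 = 0.25/0.0150 − 1 = 15.6667.
α = 0.5·15.6667 = 7.83, β = 0.5·15.6667 = 7.83.

α = 7.83, β = 7.83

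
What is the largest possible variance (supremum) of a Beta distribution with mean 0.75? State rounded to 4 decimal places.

0.1875

Var = μ(1−μ)/(α+β+1), which approaches μ(1−μ) as α+β → 0.
So the supremum is μ(1−μ) = 0.75×0.25 = 0.1875.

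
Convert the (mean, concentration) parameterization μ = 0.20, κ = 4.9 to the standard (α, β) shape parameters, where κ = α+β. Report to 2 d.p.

α = 0.98, β = 3.92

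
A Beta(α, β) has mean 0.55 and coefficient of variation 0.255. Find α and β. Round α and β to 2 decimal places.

σ = CV·μ = 0.255×0.55 = 0.14025, so σ² = 0.019670.
s+1 = μ(1−μ)/σ² = 0.2475/0.019670 = 12.5826, so s = α+β = 11.5826.
α = μs = 6.37, β = (1−μ)s = 5.21.

α = 6.37, β = 5.21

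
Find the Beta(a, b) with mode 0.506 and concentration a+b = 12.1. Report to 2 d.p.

For a,b>1 the mode is (a−1)/(a+b−2), so a = mode·(κ−2)+1 = 0.506×10.1+1 = 6.11.
And b = (1−mode)·(κ−2)+1 = 0.494×10.1+1 = 5.99.

a = 6.11, b = 5.99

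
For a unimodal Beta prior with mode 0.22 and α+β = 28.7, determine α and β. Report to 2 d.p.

Since the density peak of Beta(α,β) is at (α−1)/(α+β−2),
α = 1 + 0.22(28.7−2) = 6.87 and β = 28.7 − 6.87 = 21.83.

α = 6.87, β = 21.83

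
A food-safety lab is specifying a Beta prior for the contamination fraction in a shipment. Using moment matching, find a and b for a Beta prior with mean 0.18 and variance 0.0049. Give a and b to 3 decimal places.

a = 5.242, b = 23.880

Let s = a+b. The Beta variance is μ(1−μ)/(s+1).
So s+1 = μ(1−μ)/σ² = (0.18×0.82)/0.0049 = 0.1476/0.0049 = 30.1224, giving s = 29.1224.
Then a = μs = 0.18×29.1224 = 5.242 and b = (1−μ)s = 0.82×29.1224 = 23.880.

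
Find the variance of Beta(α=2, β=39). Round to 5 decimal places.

0.00110

μ = 2/41 = 0.048780; Var = μ(1−μ)/(α+β+1) = 0.0464010/42 = 0.00110.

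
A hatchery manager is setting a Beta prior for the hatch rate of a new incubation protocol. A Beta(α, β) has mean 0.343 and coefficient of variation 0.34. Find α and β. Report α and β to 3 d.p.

Var = (CV·μ)² = (0.34×0.343)² = 0.013600.
α+β = μ(1−μ)/Var − 1 = 0.225351/0.013600 − 1 = 15.5697.
Thus α = 0.343·15.5697 = 5.340 and β = 0.657·15.5697 = 10.229.

α = 5.340, β = 10.229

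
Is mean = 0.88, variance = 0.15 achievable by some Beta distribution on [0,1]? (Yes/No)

For any Beta, Var(X) < E[X]·(1−E[X]).
Here μ(1−μ) = 0.88×0.12 = 0.1056, and 0.15 ≥ 0.1056.

No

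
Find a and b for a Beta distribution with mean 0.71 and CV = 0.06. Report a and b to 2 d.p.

a = 79.85, b = 32.61

Var = (CV·μ)² = (0.06×0.71)² = 0.001815.
a+b = μ(1−μ)/Var − 1 = 0.2059/0.001815 − 1 = 112.4585.
Thus a = 0.71·112.4585 = 79.85 and b = 0.29·112.4585 = 32.61.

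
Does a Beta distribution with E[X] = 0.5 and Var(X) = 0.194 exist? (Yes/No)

For any Beta, Var(X) < E[X]·(1−E[X]).
Here μ(1−μ) = 0.5×0.5 = 0.25, and 0.194 < 0.25.

Yes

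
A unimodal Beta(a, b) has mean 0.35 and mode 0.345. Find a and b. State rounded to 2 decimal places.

Let s = a+b. Mean gives a = μs = 0.35s; mode gives (a−1)/(s−2) = 0.345.
Substituting: 0.35s − 1 = 0.345(s−2) = 0.345s − 0.690, so 0.005s = 0.310 and s = 62.0000.
Then a = 0.35×62.0000 = 21.70 and b = s−a = 40.30.

a = 21.70, b = 40.30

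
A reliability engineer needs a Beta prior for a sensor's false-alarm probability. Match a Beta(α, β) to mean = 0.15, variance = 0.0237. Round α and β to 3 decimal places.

α = 0.657, β = 3.723

Write ν = α+β; then α = μν and Var = μ(1−μ)/(ν+1).
ν = μ(1−μ)/Var − 1 = 0.1275/0.0237 − 1 = 4.3797.
α = 0.15·4.3797 = 0.657, β = 0.85·4.3797 = 3.723.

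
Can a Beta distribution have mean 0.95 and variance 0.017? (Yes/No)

Yes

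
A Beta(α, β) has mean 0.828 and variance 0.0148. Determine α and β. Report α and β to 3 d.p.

α = 7.140, β = 1.483

Write ν = α+β; then α = μν and Var = μ(1−μ)/(ν+1).
ν = μ(1−μ)/Var − 1 = 0.142416/0.0148 − 1 = 8.6227.
α = 0.828·8.6227 = 7.140, β = 0.172·8.6227 = 1.483.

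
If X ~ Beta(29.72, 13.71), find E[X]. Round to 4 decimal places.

The Beta mean is α/(α+β) = 29.72/(29.72+13.71) = 0.6843.

0.6843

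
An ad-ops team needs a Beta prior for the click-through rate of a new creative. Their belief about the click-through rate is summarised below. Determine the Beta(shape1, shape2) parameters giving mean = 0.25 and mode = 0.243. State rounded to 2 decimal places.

shape1 = 18.36, shape2 = 55.07

Let s = shape1+shape2. Mean gives shape1 = μs = 0.25s; mode gives (shape1−1)/(s−2) = 0.243.
Substituting: 0.25s − 1 = 0.243(s−2) = 0.243s − 0.486, so 0.007s = 0.514 and s = 73.4286.
Then shape1 = 0.25×73.4286 = 18.36 and shape2 = s−shape1 = 55.07.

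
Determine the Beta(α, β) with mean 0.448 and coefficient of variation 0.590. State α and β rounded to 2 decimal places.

Var = (CV·μ)² = (0.590×0.448)² = 0.069865.
α+β = μ(1−μ)/Var − 1 = 0.247296/0.069865 − 1 = 2.5396.
Thus α = 0.448·2.5396 = 1.14 and β = 0.552·2.5396 = 1.40.

α = 1.14, β = 1.40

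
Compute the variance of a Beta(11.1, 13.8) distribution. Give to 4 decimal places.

μ = 11.1/24.9 = 0.445783; Var = μ(1−μ)/(α+β+1) = 0.2470605/25.9 = 0.0095.

0.0095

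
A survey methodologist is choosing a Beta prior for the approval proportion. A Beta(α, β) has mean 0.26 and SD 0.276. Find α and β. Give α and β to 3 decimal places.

α = 0.397, β = 1.129

First σ² = 0.076176. Setting α = μn, β = (1−μ)n with n = α+β,
μ(1−μ)/(n+1) = 0.076176 ⇒ n+1 = 0.1924/0.076176 = 2.5257 ⇒ n = 1.5257.
Hence α = 0.26×1.5257 = 0.397, β = 0.74×1.5257 = 1.129.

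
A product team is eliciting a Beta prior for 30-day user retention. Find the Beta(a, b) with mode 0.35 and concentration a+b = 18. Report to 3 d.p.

a = 6.600, b = 11.400

Since the density peak of Beta(a,b) is at (a−1)/(a+b−2),
a = 1 + 0.35(18−2) = 6.600 and b = 18 − 6.600 = 11.400.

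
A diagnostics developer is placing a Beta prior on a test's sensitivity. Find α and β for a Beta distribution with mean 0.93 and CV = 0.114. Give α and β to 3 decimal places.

Var = (CV·μ)² = (0.114×0.93)² = 0.011240.
α+β = μ(1−μ)/Var − 1 = 0.0651/0.011240 − 1 = 4.7917.
Thus α = 0.93·4.7917 = 4.456 and β = 0.07·4.7917 = 0.335.

α = 4.456, β = 0.335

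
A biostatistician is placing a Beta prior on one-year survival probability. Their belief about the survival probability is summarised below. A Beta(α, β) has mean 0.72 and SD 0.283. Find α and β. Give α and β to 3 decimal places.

First σ² = 0.080089. Setting α = μn, β = (1−μ)n with n = α+β,
μ(1−μ)/(n+1) = 0.080089 ⇒ n+1 = 0.2016/0.080089 = 2.5172 ⇒ n = 1.5172.
Hence α = 0.72×1.5172 = 1.092, β = 0.28×1.5172 = 0.425.

α = 1.092, β = 0.425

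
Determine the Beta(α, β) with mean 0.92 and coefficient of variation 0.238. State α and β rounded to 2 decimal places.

α = 0.49, β = 0.04

Var = (CV·μ)² = (0.238×0.92)² = 0.047943.
α+β = μ(1−μ)/Var − 1 = 0.0736/0.047943 − 1 = 0.5351.
Thus α = 0.92·0.5351 = 0.49 and β = 0.08·0.5351 = 0.04.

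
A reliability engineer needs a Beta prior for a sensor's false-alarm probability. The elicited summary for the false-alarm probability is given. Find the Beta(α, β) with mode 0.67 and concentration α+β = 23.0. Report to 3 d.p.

α = 15.070, β = 7.930

Mode = (α−1)/(κ−2) with κ = α+β, so α−1 = 0.67·21.0 = 14.070.
α = 15.070; β = κ − α = 7.930.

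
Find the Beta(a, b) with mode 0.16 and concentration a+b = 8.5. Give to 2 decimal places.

a = 2.04, b = 6.46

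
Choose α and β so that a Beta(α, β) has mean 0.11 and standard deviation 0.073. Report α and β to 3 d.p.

α = 1.911, β = 15.460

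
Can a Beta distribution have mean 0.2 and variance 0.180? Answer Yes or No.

No

A Beta with mean μ has variance μ(1−μ)/(α+β+1) < μ(1−μ).
Here μ(1−μ) = 0.2×0.8 = 0.16, and 0.180 ≥ 0.16.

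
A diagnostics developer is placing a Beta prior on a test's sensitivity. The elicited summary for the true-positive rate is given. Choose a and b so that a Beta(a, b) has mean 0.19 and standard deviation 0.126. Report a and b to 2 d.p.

First σ² = 0.015876. Setting a = μn, b = (1−μ)n with n = a+b,
μ(1−μ)/(n+1) = 0.015876 ⇒ n+1 = 0.1539/0.015876 = 9.6939 ⇒ n = 8.6939.
Hence a = 0.19×8.6939 = 1.65, b = 0.81×8.6939 = 7.04.

a = 1.65, b = 7.04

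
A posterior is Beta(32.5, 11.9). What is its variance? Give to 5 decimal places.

0.00432

Var = αβ/[(α+β)²(α+β+1)] = (32.5×11.9)/(44.4²×45.4) = 386.75/89499.744 = 0.00432.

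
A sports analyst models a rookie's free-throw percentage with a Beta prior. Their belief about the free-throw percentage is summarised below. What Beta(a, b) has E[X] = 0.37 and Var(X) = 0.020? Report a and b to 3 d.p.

a = 3.942, b = 6.713

Let s = a+b. The Beta variance is μ(1−μ)/(s+1).
So s+1 = μ(1−μ)/σ² = (0.37×0.63)/0.020 = 0.2331/0.020 = 11.6550, giving s = 10.6550.
Then a = μs = 0.37×10.6550 = 3.942 and b = (1−μ)s = 0.63×10.6550 = 6.713.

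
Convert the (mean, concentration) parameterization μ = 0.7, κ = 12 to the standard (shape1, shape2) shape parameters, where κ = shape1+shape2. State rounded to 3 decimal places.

shape1 = 8.400, shape2 = 3.600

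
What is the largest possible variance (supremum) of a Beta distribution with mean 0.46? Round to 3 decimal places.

For fixed mean μ the Beta variance is μ(1−μ)/(α+β+1), increasing as α+β decreases.
Its least upper bound (not attained) is μ(1−μ) = 0.46·0.54 = 0.248.

0.248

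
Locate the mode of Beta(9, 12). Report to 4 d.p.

The density x^(α−1)(1−x)^(β−1) is maximised at (α−1)/(α+β−2) = 8/19 = 0.4211.

0.4211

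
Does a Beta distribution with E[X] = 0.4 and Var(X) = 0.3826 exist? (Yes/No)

A Beta with mean μ has variance μ(1−μ)/(α+β+1) < μ(1−μ).
Here μ(1−μ) = 0.4×0.6 = 0.24, and 0.3826 ≥ 0.24.

No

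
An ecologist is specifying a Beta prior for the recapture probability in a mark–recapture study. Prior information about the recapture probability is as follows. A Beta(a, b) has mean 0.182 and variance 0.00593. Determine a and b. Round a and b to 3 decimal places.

a = 4.387, b = 19.718

Let s = a+b. The Beta variance is μ(1−μ)/(s+1).
So s+1 = μ(1−μ)/σ² = (0.182×0.818)/0.00593 = 0.148876/0.00593 = 25.1056, giving s = 24.1056.
Then a = μs = 0.182×24.1056 = 4.387 and b = (1−μ)s = 0.818×24.1056 = 19.718.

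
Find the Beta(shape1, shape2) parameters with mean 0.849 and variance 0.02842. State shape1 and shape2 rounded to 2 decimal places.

shape1 = 2.98, shape2 = 0.53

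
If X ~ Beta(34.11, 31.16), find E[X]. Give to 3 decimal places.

E[X] = α/(α+β) = 34.11/65.27 = 0.523.

0.523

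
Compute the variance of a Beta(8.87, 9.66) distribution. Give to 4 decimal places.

α+β = 18.53 and αβ = 85.6842, so Var = αβ/[(α+β)²(α+β+1)] = 85.6842/6705.838377 = 0.0128.

0.0128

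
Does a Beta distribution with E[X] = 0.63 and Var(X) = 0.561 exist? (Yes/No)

A Beta with mean μ has variance μ(1−μ)/(α+β+1) < μ(1−μ).
Here μ(1−μ) = 0.63×0.37 = 0.2331, and 0.561 ≥ 0.2331.

No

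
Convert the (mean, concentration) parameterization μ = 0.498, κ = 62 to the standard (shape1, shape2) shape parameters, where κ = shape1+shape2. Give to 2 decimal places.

shape1 = 30.88, shape2 = 31.12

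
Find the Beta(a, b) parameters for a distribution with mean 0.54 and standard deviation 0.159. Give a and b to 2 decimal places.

Variance = 0.159² = 0.025281. The moment-matching identity a+b = μ(1−μ)/Var − 1 gives
a+b = 0.2484/0.025281 − 1 = 8.8256, so a = μ·8.8256 = 4.77 and b = (1−μ)·8.8256 = 4.06.

a = 4.77, b = 4.06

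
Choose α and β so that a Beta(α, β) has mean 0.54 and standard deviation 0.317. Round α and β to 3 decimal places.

α = 0.795, β = 0.677

First σ² = 0.100489. Setting α = μn, β = (1−μ)n with n = α+β,
μ(1−μ)/(n+1) = 0.100489 ⇒ n+1 = 0.2484/0.100489 = 2.4719 ⇒ n = 1.4719.
Hence α = 0.54×1.4719 = 0.795, β = 0.46×1.4719 = 0.677.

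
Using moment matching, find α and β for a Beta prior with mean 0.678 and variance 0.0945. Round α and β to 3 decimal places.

By moment matching, α+β = μ(1−μ)/σ² − 1 = (0.678·0.322)/0.0945 − 1 = 2.3102 − 1 = 1.3102.
Since α/(α+β) = μ, α = 0.678·1.3102 = 0.888 and β = 0.322·1.3102 = 0.422.

α = 0.888, β = 0.422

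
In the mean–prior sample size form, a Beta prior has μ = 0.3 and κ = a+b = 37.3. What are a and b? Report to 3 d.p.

a = 11.190, b = 26.110

Split κ in proportion μ : (1−μ): a = 0.3·37.3 = 11.190, b = 37.3 − 11.190 = 26.110.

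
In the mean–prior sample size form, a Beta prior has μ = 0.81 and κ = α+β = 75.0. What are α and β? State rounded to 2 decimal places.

α = μκ = 0.81×75.0 = 60.75 and β = (1−μ)κ = 0.19×75.0 = 14.25.

α = 60.75, β = 14.25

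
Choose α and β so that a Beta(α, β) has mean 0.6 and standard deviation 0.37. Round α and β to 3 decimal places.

First σ² = 0.1369. Setting α = μn, β = (1−μ)n with n = α+β,
μ(1−μ)/(n+1) = 0.1369 ⇒ n+1 = 0.24/0.1369 = 1.7531 ⇒ n = 0.7531.
Hence α = 0.6×0.7531 = 0.452, β = 0.4×0.7531 = 0.301.

α = 0.452, β = 0.301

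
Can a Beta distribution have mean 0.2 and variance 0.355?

For any Beta, Var(X) < E[X]·(1−E[X]).
Here μ(1−μ) = 0.2×0.8 = 0.16, and 0.355 ≥ 0.16.

No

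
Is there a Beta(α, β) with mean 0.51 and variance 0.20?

Yes

The Beta variance bound is σ² < μ(1−μ).
Here μ(1−μ) = 0.51×0.49 = 0.2499, and 0.20 < 0.2499.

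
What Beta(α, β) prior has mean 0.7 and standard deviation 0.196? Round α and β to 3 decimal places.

α = 3.127, β = 1.340

Variance = 0.196² = 0.038416. The moment-matching identity α+β = μ(1−μ)/Var − 1 gives
α+β = 0.21/0.038416 − 1 = 4.4665, so α = μ·4.4665 = 3.127 and β = (1−μ)·4.4665 = 1.340.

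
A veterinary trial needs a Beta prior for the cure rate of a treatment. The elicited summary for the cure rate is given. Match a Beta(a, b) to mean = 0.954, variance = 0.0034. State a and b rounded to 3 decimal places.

a = 11.359, b = 0.548

By moment matching, a+b = μ(1−μ)/σ² − 1 = (0.954·0.046)/0.0034 − 1 = 12.9071 − 1 = 11.9071.
Since a/(a+b) = μ, a = 0.954·11.9071 = 11.359 and b = 0.046·11.9071 = 0.548.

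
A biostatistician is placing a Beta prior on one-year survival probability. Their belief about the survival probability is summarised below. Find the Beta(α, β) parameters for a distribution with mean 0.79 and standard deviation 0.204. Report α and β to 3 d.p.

Variance = 0.204² = 0.041616. The moment-matching identity α+β = μ(1−μ)/Var − 1 gives
α+β = 0.1659/0.041616 − 1 = 2.9864, so α = μ·2.9864 = 2.359 and β = (1−μ)·2.9864 = 0.627.

α = 2.359, β = 0.627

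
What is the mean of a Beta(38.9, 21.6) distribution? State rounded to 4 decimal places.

0.6430

The Beta mean is α/(α+β) = 38.9/(38.9+21.6) = 0.6430.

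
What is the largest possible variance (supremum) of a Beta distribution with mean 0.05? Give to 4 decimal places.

For fixed mean μ the Beta variance is μ(1−μ)/(α+β+1), increasing as α+β decreases.
Its least upper bound (not attained) is μ(1−μ) = 0.05·0.95 = 0.0475.

0.0475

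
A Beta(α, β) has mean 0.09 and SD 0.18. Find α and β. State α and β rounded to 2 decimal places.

α = 0.14, β = 1.39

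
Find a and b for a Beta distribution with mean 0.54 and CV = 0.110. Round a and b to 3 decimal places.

a = 37.477, b = 31.924

Var = (CV·μ)² = (0.110×0.54)² = 0.003528.
a+b = μ(1−μ)/Var − 1 = 0.2484/0.003528 − 1 = 69.4010.
Thus a = 0.54·69.4010 = 37.477 and b = 0.46·69.4010 = 31.924.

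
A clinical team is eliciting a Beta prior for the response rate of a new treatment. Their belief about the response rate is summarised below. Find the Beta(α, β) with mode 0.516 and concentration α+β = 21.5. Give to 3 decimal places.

Mode = (α−1)/(κ−2) with κ = α+β, so α−1 = 0.516·19.5 = 10.062.
α = 11.062; β = κ − α = 10.438.

α = 11.062, β = 10.438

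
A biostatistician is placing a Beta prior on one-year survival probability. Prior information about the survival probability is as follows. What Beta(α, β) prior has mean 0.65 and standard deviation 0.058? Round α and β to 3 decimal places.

Variance = 0.058² = 0.003364. The moment-matching identity α+β = μ(1−μ)/Var − 1 gives
α+β = 0.2275/0.003364 − 1 = 66.6278, so α = μ·66.6278 = 43.308 and β = (1−μ)·66.6278 = 23.320.

α = 43.308, β = 23.320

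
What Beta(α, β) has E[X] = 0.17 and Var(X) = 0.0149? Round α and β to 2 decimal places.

Let s = α+β. The Beta variance is μ(1−μ)/(s+1).
So s+1 = μ(1−μ)/σ² = (0.17×0.83)/0.0149 = 0.1411/0.0149 = 9.4698, giving s = 8.4698.
Then α = μs = 0.17×8.4698 = 1.44 and β = (1−μ)s = 0.83×8.4698 = 7.03.

α = 1.44, β = 7.03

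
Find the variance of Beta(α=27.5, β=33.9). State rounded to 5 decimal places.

0.00396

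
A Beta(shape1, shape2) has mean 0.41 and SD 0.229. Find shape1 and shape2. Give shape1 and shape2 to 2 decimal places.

σ² = 0.229² = 0.052441.
With s = shape1+shape2, Var = μ(1−μ)/(s+1), so s+1 = (0.41×0.59)/0.052441 = 4.6128 and s = 3.6128.
shape1 = μs = 1.48, shape2 = (1−μ)s = 2.13.

shape1 = 1.48, shape2 = 2.13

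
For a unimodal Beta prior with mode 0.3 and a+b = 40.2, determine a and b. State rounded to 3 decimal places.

a = 12.460, b = 27.740

For a,b>1 the mode is (a−1)/(a+b−2), so a = mode·(κ−2)+1 = 0.3×38.2+1 = 12.460.
And b = (1−mode)·(κ−2)+1 = 0.7×38.2+1 = 27.740.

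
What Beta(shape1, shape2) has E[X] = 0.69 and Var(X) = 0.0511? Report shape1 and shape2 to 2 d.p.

shape1 = 2.20, shape2 = 0.99

Write ν = shape1+shape2; then shape1 = μν and Var = μ(1−μ)/(ν+1).
ν = μ(1−μ)/Var − 1 = 0.2139/0.0511 − 1 = 3.1859.
shape1 = 0.69·3.1859 = 2.20, shape2 = 0.31·3.1859 = 0.99.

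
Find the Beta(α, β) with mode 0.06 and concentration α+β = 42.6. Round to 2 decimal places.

For α,β>1 the mode is (α−1)/(α+β−2), so α = mode·(κ−2)+1 = 0.06×40.6+1 = 3.44.
And β = (1−mode)·(κ−2)+1 = 0.94×40.6+1 = 39.16.

α = 3.44, β = 39.16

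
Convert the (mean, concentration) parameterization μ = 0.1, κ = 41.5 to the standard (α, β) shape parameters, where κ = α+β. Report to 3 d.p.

α = 4.150, β = 37.350

Split κ in proportion μ : (1−μ): α = 0.1·41.5 = 4.150, β = 41.5 − 4.150 = 37.350.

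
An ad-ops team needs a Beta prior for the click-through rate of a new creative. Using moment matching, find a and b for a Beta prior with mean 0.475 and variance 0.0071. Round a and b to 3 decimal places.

Write ν = a+b; then a = μν and Var = μ(1−μ)/(ν+1).
ν = μ(1−μ)/Var − 1 = 0.249375/0.0071 − 1 = 34.1232.
a = 0.475·34.1232 = 16.209, b = 0.525·34.1232 = 17.915.

a = 16.209, b = 17.915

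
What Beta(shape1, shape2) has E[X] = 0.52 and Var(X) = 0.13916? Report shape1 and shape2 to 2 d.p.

shape1 = 0.41, shape2 = 0.38

By moment matching, shape1+shape2 = μ(1−μ)/σ² − 1 = (0.52·0.48)/0.13916 − 1 = 1.7936 − 1 = 0.7936.
Since shape1/(shape1+shape2) = μ, shape1 = 0.52·0.7936 = 0.41 and shape2 = 0.48·0.7936 = 0.38.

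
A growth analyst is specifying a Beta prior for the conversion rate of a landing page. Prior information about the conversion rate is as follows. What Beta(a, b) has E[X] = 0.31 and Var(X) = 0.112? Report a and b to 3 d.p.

a = 0.282, b = 0.628

Write ν = a+b; then a = μν and Var = μ(1−μ)/(ν+1).
ν = μ(1−μ)/Var − 1 = 0.2139/0.112 − 1 = 0.9098.
a = 0.31·0.9098 = 0.282, b = 0.69·0.9098 = 0.628.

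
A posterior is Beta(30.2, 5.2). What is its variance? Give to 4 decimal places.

0.0034

α+β = 35.4 and αβ = 157.04, so Var = αβ/[(α+β)²(α+β+1)] = 157.04/45615.024 = 0.0034.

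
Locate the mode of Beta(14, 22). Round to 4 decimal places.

The density x^(α−1)(1−x)^(β−1) is maximised at (α−1)/(α+β−2) = 13/34 = 0.3824.

0.3824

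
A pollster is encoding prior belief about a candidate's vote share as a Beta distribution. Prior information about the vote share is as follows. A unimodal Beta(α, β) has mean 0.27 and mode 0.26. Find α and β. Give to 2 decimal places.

α = 12.96, β = 35.04

Let s = α+β. Mean gives α = μs = 0.27s; mode gives (α−1)/(s−2) = 0.26.
Substituting: 0.27s − 1 = 0.26(s−2) = 0.26s − 0.52, so 0.01s = 0.48 and s = 48.0000.
Then α = 0.27×48.0000 = 12.96 and β = s−α = 35.04.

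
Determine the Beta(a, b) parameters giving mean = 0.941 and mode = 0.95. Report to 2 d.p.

With s = a+b: μ = a/s and mode = (a−1)/(s−2). Eliminating a = μs,
μs − 1 = m(s−2) ⇒ s(μ−m) = 1−2m ⇒ s = -0.90/-0.009 = 100.0000.
So a = μs = 94.10, b = (1−μ)s = 5.90.

a = 94.10, b = 5.90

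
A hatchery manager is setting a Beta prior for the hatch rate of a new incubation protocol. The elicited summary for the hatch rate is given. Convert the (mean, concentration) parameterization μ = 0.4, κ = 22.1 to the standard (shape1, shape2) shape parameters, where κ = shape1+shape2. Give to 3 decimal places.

shape1 = 8.840, shape2 = 13.260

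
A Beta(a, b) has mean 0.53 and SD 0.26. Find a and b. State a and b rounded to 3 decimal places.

First σ² = 0.0676. Setting a = μn, b = (1−μ)n with n = a+b,
μ(1−μ)/(n+1) = 0.0676 ⇒ n+1 = 0.2491/0.0676 = 3.6849 ⇒ n = 2.6849.
Hence a = 0.53×2.6849 = 1.423, b = 0.47×2.6849 = 1.262.

a = 1.423, b = 1.262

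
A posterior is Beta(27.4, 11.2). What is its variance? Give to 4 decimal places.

0.0052

μ = 27.4/38.6 = 0.709845; Var = μ(1−μ)/(α+β+1) = 0.2059653/39.6 = 0.0052.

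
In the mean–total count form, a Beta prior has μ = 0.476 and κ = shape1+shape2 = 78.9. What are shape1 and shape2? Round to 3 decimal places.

shape1 = 37.556, shape2 = 41.344

Split κ in proportion μ : (1−μ): shape1 = 0.476·78.9 = 37.556, shape2 = 78.9 − 37.556 = 41.344.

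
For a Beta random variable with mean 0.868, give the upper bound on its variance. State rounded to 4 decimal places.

For fixed mean μ the Beta variance is μ(1−μ)/(α+β+1), increasing as α+β decreases.
Its least upper bound (not attained) is μ(1−μ) = 0.868·0.132 = 0.1146.

0.1146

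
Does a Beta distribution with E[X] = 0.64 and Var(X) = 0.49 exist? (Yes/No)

No

A Beta with mean μ has variance μ(1−μ)/(α+β+1) < μ(1−μ).
Here μ(1−μ) = 0.64×0.36 = 0.2304, and 0.49 ≥ 0.2304.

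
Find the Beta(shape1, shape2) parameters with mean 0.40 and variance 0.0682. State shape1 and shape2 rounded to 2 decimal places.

shape1 = 1.01, shape2 = 1.51

Write ν = shape1+shape2; then shape1 = μν and Var = μ(1−μ)/(ν+1).
ν = μ(1−μ)/Var − 1 = 0.2400/0.0682 − 1 = 2.5191.
shape1 = 0.40·2.5191 = 1.01, shape2 = 0.60·2.5191 = 1.51.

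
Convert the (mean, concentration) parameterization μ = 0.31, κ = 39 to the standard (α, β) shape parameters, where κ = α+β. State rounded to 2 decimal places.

α = 12.09, β = 26.91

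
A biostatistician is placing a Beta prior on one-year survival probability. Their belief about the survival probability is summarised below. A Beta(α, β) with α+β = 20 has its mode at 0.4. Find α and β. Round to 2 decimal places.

α = 8.20, β = 11.80

For α,β>1 the mode is (α−1)/(α+β−2), so α = mode·(κ−2)+1 = 0.4×18+1 = 8.20.
And β = (1−mode)·(κ−2)+1 = 0.6×18+1 = 11.80.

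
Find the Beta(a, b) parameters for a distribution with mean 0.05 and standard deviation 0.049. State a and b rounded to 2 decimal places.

a = 0.94, b = 17.84

Variance = 0.049² = 0.002401. The moment-matching identity a+b = μ(1−μ)/Var − 1 gives
a+b = 0.0475/0.002401 − 1 = 18.7834, so a = μ·18.7834 = 0.94 and b = (1−μ)·18.7834 = 17.84.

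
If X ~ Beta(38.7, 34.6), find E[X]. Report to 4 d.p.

0.5280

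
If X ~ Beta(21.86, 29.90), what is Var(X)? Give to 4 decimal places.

0.0046

μ = 21.86/51.76 = 0.422334; Var = μ(1−μ)/(α+β+1) = 0.2439680/52.76 = 0.0046.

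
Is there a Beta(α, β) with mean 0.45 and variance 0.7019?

For any Beta, Var(X) < E[X]·(1−E[X]).
Here μ(1−μ) = 0.45×0.55 = 0.2475, and 0.7019 ≥ 0.2475.

No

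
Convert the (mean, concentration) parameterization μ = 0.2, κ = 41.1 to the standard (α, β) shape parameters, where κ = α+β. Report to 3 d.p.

α = 8.220, β = 32.880

Split κ in proportion μ : (1−μ): α = 0.2·41.1 = 8.220, β = 41.1 − 8.220 = 32.880.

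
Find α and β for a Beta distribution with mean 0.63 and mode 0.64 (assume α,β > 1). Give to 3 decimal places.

α = 17.640, β = 10.360

Let s = α+β. Mean gives α = μs = 0.63s; mode gives (α−1)/(s−2) = 0.64.
Substituting: 0.63s − 1 = 0.64(s−2) = 0.64s − 1.28, so -0.01s = -0.28 and s = 28.0000.
Then α = 0.63×28.0000 = 17.640 and β = s−α = 10.360.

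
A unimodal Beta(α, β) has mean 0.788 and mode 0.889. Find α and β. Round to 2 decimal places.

α = 6.07, β = 1.63

With s = α+β: μ = α/s and mode = (α−1)/(s−2). Eliminating α = μs,
μs − 1 = m(s−2) ⇒ s(μ−m) = 1−2m ⇒ s = -0.778/-0.101 = 7.7030.
So α = μs = 6.07, β = (1−μ)s = 1.63.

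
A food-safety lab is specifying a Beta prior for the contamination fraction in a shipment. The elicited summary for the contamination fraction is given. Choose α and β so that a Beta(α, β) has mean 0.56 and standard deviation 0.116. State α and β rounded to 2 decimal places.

σ² = 0.116² = 0.013456.
With s = α+β, Var = μ(1−μ)/(s+1), so s+1 = (0.56×0.44)/0.013456 = 18.3115 and s = 17.3115.
α = μs = 9.69, β = (1−μ)s = 7.62.

α = 9.69, β = 7.62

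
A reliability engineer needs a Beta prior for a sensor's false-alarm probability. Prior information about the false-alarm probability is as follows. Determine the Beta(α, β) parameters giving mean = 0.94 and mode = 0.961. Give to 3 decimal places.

Let s = α+β. Mean gives α = μs = 0.94s; mode gives (α−1)/(s−2) = 0.961.
Substituting: 0.94s − 1 = 0.961(s−2) = 0.961s − 1.922, so -0.021s = -0.922 and s = 43.9048.
Then α = 0.94×43.9048 = 41.270 and β = s−α = 2.634.

α = 41.270, β = 2.634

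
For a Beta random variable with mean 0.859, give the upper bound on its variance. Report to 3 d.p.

For fixed mean μ the Beta variance is μ(1−μ)/(α+β+1), increasing as α+β decreases.
Its least upper bound (not attained) is μ(1−μ) = 0.859·0.141 = 0.121.

0.121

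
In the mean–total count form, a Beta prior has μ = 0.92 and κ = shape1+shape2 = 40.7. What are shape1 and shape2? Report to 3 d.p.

shape1 = 37.444, shape2 = 3.256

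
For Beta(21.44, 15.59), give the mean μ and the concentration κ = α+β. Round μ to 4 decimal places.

μ = 0.5790, κ = 37.03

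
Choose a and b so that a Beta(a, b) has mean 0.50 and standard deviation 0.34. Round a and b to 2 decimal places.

First σ² = 0.1156. Setting a = μn, b = (1−μ)n with n = a+b,
μ(1−μ)/(n+1) = 0.1156 ⇒ n+1 = 0.2500/0.1156 = 2.1626 ⇒ n = 1.1626.
Hence a = 0.50×1.1626 = 0.58, b = 0.50×1.1626 = 0.58.

a = 0.58, b = 0.58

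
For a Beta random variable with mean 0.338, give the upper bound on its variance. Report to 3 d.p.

Var = μ(1−μ)/(α+β+1), which approaches μ(1−μ) as α+β → 0.
So the supremum is μ(1−μ) = 0.338×0.662 = 0.224.

0.224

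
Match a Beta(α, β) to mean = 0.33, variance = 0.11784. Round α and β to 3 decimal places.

α = 0.289, β = 0.587

Write ν = α+β; then α = μν and Var = μ(1−μ)/(ν+1).
ν = μ(1−μ)/Var − 1 = 0.2211/0.11784 − 1 = 0.8763.
α = 0.33·0.8763 = 0.289, β = 0.67·0.8763 = 0.587.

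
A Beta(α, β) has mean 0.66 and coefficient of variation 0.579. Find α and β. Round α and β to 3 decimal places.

Var = (CV·μ)² = (0.579×0.66)² = 0.146031.
α+β = μ(1−μ)/Var − 1 = 0.2244/0.146031 − 1 = 0.5367.
Thus α = 0.66·0.5367 = 0.354 and β = 0.34·0.5367 = 0.182.

α = 0.354, β = 0.182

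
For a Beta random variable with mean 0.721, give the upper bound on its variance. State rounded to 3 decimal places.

0.201

For fixed mean μ the Beta variance is μ(1−μ)/(α+β+1), increasing as α+β decreases.
Its least upper bound (not attained) is μ(1−μ) = 0.721·0.279 = 0.201.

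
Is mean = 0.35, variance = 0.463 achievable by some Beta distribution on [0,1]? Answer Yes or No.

A Beta with mean μ has variance μ(1−μ)/(α+β+1) < μ(1−μ).
Here μ(1−μ) = 0.35×0.65 = 0.2275, and 0.463 ≥ 0.2275.

No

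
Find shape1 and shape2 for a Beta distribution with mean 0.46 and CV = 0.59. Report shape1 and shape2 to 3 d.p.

shape1 = 1.091, shape2 = 1.281

Var = (CV·μ)² = (0.59×0.46)² = 0.073658.
shape1+shape2 = μ(1−μ)/Var − 1 = 0.2484/0.073658 − 1 = 2.3723.
Thus shape1 = 0.46·2.3723 = 1.091 and shape2 = 0.54·2.3723 = 1.281.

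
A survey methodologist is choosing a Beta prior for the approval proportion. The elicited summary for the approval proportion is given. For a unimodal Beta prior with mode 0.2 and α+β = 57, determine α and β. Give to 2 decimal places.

Since the density peak of Beta(α,β) is at (α−1)/(α+β−2),
α = 1 + 0.2(57−2) = 12.00 and β = 57 − 12.00 = 45.00.

α = 12.00, β = 45.00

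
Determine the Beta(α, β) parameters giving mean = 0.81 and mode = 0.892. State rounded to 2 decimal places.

With s = α+β: μ = α/s and mode = (α−1)/(s−2). Eliminating α = μs,
μs − 1 = m(s−2) ⇒ s(μ−m) = 1−2m ⇒ s = -0.784/-0.082 = 9.5610.
So α = μs = 7.74, β = (1−μ)s = 1.82.

α = 7.74, β = 1.82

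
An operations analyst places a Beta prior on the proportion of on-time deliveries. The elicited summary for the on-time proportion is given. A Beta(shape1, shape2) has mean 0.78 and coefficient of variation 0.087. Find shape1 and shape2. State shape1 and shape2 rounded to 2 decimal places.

Var = (CV·μ)² = (0.087×0.78)² = 0.004605.
shape1+shape2 = μ(1−μ)/Var − 1 = 0.1716/0.004605 − 1 = 36.2640.
Thus shape1 = 0.78·36.2640 = 28.29 and shape2 = 0.22·36.2640 = 7.98.

shape1 = 28.29, shape2 = 7.98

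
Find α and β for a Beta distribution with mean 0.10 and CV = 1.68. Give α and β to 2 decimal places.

σ = CV·μ = 1.68×0.10 = 0.16800, so σ² = 0.028224.
s+1 = μ(1−μ)/σ² = 0.0900/0.028224 = 3.1888, so s = α+β = 2.1888.
α = μs = 0.22, β = (1−μ)s = 1.97.

α = 0.22, β = 1.97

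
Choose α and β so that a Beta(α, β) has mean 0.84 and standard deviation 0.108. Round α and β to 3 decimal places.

First σ² = 0.011664. Setting α = μn, β = (1−μ)n with n = α+β,
μ(1−μ)/(n+1) = 0.011664 ⇒ n+1 = 0.1344/0.011664 = 11.5226 ⇒ n = 10.5226.
Hence α = 0.84×10.5226 = 8.839, β = 0.16×10.5226 = 1.684.

α = 8.839, β = 1.684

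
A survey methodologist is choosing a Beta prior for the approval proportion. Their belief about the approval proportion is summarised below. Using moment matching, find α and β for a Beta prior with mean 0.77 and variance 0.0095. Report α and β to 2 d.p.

α = 13.58, β = 4.06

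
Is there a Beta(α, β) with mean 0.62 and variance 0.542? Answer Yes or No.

A Beta with mean μ has variance μ(1−μ)/(α+β+1) < μ(1−μ).
Here μ(1−μ) = 0.62×0.38 = 0.2356, and 0.542 ≥ 0.2356.

No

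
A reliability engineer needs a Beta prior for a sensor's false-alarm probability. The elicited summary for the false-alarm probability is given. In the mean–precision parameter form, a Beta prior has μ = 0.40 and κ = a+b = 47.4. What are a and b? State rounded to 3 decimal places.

a = 18.960, b = 28.440

Split κ in proportion μ : (1−μ): a = 0.40·47.4 = 18.960, b = 47.4 − 18.960 = 28.440.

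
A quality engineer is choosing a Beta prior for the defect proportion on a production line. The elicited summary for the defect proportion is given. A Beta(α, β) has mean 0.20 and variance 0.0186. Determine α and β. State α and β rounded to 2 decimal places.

α = 1.52, β = 6.08

Let s = α+β. The Beta variance is μ(1−μ)/(s+1).
So s+1 = μ(1−μ)/σ² = (0.20×0.80)/0.0186 = 0.1600/0.0186 = 8.6022, giving s = 7.6022.
Then α = μs = 0.20×7.6022 = 1.52 and β = (1−μ)s = 0.80×7.6022 = 6.08.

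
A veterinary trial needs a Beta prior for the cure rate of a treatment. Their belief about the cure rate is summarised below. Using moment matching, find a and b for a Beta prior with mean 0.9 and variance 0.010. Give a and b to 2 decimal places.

By moment matching, a+b = μ(1−μ)/σ² − 1 = (0.9·0.1)/0.010 − 1 = 9.0000 − 1 = 8.0000.
Since a/(a+b) = μ, a = 0.9·8.0000 = 7.20 and b = 0.1·8.0000 = 0.80.

a = 7.20, b = 0.80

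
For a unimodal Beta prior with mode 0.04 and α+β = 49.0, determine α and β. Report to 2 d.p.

α = 2.88, β = 46.12

For α,β>1 the mode is (α−1)/(α+β−2), so α = mode·(κ−2)+1 = 0.04×47.0+1 = 2.88.
And β = (1−mode)·(κ−2)+1 = 0.96×47.0+1 = 46.12.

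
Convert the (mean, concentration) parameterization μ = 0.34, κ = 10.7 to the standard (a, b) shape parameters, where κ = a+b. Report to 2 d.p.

a = μκ = 0.34×10.7 = 3.64 and b = (1−μ)κ = 0.66×10.7 = 7.06.

a = 3.64, b = 7.06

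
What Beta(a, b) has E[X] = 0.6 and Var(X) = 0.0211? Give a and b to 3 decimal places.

By moment matching, a+b = μ(1−μ)/σ² − 1 = (0.6·0.4)/0.0211 − 1 = 11.3744 − 1 = 10.3744.
Since a/(a+b) = μ, a = 0.6·10.3744 = 6.225 and b = 0.4·10.3744 = 4.150.

a = 6.225, b = 4.150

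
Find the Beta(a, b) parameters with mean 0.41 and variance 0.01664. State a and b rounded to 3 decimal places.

a = 5.550, b = 7.987

By moment matching, a+b = μ(1−μ)/σ² − 1 = (0.41·0.59)/0.01664 − 1 = 14.5373 − 1 = 13.5373.
Since a/(a+b) = μ, a = 0.41·13.5373 = 5.550 and b = 0.59·13.5373 = 7.987.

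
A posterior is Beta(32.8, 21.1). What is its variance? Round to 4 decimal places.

α+β = 53.9 and αβ = 692.08, so Var = αβ/[(α+β)²(α+β+1)] = 692.08/159496.029 = 0.0043.

0.0043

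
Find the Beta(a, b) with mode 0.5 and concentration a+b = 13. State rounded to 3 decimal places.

Mode = (a−1)/(κ−2) with κ = a+b, so a−1 = 0.5·11 = 5.500.
a = 6.500; b = κ − a = 6.500.

a = 6.500, b = 6.500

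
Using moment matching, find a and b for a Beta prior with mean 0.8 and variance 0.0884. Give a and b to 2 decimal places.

Write ν = a+b; then a = μν and Var = μ(1−μ)/(ν+1).
ν = μ(1−μ)/Var − 1 = 0.16/0.0884 − 1 = 0.8100.
a = 0.8·0.8100 = 0.65, b = 0.2·0.8100 = 0.16.

a = 0.65, b = 0.16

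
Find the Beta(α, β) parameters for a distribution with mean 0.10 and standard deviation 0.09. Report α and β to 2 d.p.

Variance = 0.09² = 0.0081. The moment-matching identity α+β = μ(1−μ)/Var − 1 gives
α+β = 0.0900/0.0081 − 1 = 10.1111, so α = μ·10.1111 = 1.01 and β = (1−μ)·10.1111 = 9.10.

α = 1.01, β = 9.10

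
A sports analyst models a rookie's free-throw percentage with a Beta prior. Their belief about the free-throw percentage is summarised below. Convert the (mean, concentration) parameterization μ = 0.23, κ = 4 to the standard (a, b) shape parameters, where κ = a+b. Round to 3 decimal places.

a = 0.920, b = 3.080

a = μκ = 0.23×4 = 0.920 and b = (1−μ)κ = 0.77×4 = 3.080.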